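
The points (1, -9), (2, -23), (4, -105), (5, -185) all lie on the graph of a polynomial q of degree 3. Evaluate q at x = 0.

Using the Lagrange interpolation formula with nodes 1, 2, 4, 5:
  L_0(x) = (x - 2)(x - 4)(x - 5) / -12
  L_1(x) = (x - 1)(x - 4)(x - 5) / 6
  L_2(x) = (x - 1)(x - 2)(x - 5) / -6
  L_3(x) = (x - 1)(x - 2)(x - 4) / 12
Then q(x) = -9·L_0(x) - 23·L_1(x) - 105·L_2(x) - 185·L_3(x).
Expanding and collecting terms gives q(x) = -x³ - 2x² - x - 5.
Evaluating at x = 0: q(0) = -5.

-5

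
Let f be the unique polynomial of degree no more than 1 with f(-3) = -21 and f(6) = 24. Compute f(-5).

Using the Lagrange interpolation formula with nodes -3, 6:
  L_0(n) = (n - 6) / -9
  L_1(n) = (n + 3) / 9
Then f(n) = -21·L_0(n) + 24·L_1(n).
Expanding and collecting terms gives f(n) = 5n - 6.
Evaluating at n = -5: f(-5) = -31.

-31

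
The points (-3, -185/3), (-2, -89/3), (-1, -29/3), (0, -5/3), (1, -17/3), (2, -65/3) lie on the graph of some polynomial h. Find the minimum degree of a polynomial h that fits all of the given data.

2

Forward differences of the values at x = -3, -2, -1, 0, 1, 2:
  h  : -185/3  -89/3  -29/3  -5/3  -17/3  -65/3
  Δ  : 32  20  8  -4  -16
  Δ^2: -12  -12  -12  -12
  Δ^3: 0  0  0
  Δ^4: 0  0
  Δ^5: 0
The second differences are constant (-12) and nonzero, while all higher differences vanish, so the minimal degree is 2.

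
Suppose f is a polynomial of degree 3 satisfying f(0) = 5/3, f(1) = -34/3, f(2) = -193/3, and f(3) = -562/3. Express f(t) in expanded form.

Using the Lagrange interpolation formula with nodes 0, 1, 2, 3:
  L_0(t) = (t - 1)(t - 2)(t - 3) / -6
  L_1(t) = t(t - 2)(t - 3) / 2
  L_2(t) = t(t - 1)(t - 3) / -2
  L_3(t) = t(t - 1)(t - 2) / 6
Then f(t) = 5/3·L_0(t) - 34/3·L_1(t) - 193/3·L_2(t) - 562/3·L_3(t).
Expanding and collecting terms gives f(t) = -5t^3 - 5t^2 - 3t + 5/3.
Check: f(1) = -34/3. ✓

f(t) = -5t^3 - 5t^2 - 3t + 5/3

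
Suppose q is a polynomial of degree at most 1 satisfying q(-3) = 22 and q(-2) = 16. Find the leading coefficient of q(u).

-6

Write q(u) = au + b. Substituting each data point gives a linear system:
  -3a + b = 22
  -2a + b = 16
Solving the system yields a = -6, b = 4.
So q(u) = -6u + 4.
The leading coefficient is -6.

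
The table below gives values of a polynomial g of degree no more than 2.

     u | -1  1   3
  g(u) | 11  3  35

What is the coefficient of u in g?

-4

Write g(u) = au^2 + bu + c. Substituting each data point gives a linear system:
  a - b + c = 11
  a + b + c = 3
  9a + 3b + c = 35
Solving the system yields a = 5, b = -4, c = 2.
So g(u) = 5u^2 - 4u + 2.
The coefficient of u is -4.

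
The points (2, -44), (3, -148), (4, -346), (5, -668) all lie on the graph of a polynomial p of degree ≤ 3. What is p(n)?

Write p(n) = an^3 + bn^2 + cn + d. Substituting each data point gives a linear system:
  8a + 4b + 2c + d = -44
  27a + 9b + 3c + d = -148
  64a + 16b + 4c + d = -346
  125a + 25b + 5c + d = -668
Solving the system yields a = -5, b = -2, c = 1, d = 2.
So p(n) = -5n^3 - 2n^2 + n + 2.
Check: p(4) = -346. ✓

p(n) = -5n^3 - 2n^2 + n + 2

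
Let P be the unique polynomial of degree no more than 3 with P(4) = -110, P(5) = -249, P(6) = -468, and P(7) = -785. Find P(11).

Using the Lagrange interpolation formula with nodes 4, 5, 6, 7:
  L_0(t) = (t - 5)(t - 6)(t - 7) / -6
  L_1(t) = (t - 4)(t - 6)(t - 7) / 2
  L_2(t) = (t - 4)(t - 5)(t - 7) / -2
  L_3(t) = (t - 4)(t - 5)(t - 6) / 6
Then P(t) = -110·L_0(t) - 249·L_1(t) - 468·L_2(t) - 785·L_3(t).
Expanding and collecting terms gives P(t) = -3t³ + 5t² - t + 6.
Evaluating at t = 11: P(11) = -3393.

-3393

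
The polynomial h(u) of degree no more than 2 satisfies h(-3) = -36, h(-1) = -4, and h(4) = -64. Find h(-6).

-144

Write h(u) = au^2 + bu + c. Substituting each data point gives a linear system:
  9a - 3b + c = -36
  a - b + c = -4
  16a + 4b + c = -64
Solving the system yields a = -4, b = 0, c = 0.
So h(u) = -4u^2.
Then h(-6) = -144.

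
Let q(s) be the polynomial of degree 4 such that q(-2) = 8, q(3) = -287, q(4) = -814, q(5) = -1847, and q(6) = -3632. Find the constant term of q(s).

Write q(s) = as^4 + bs^3 + cs^2 + ds + e. Substituting each data point gives a linear system:
  16a - 8b + 4c - 2d + e = 8
  81a + 27b + 9c + 3d + e = -287
  256a + 64b + 16c + 4d + e = -814
  625a + 125b + 25c + 5d + e = -1847
  1296a + 216b + 36c + 6d + e = -3632
Solving the system yields a = -2, b = -5, c = 1, d = 1, e = -2.
So q(s) = -2s^4 - 5s^3 + s^2 + s - 2.
The constant term is -2.

-2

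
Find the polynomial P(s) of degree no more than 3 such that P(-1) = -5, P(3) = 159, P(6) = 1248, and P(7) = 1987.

Using the Lagrange interpolation formula with nodes -1, 3, 6, 7:
  L_0(s) = (s - 3)(s - 6)(s - 7) / -224
  L_1(s) = (s + 1)(s - 6)(s - 7) / 48
  L_2(s) = (s + 1)(s - 3)(s - 7) / -21
  L_3(s) = (s + 1)(s - 3)(s - 6) / 32
Then P(s) = -5·L_0(s) + 159·L_1(s) + 1248·L_2(s) + 1987·L_3(s).
Expanding and collecting terms gives P(s) = 6s^3 - 2s^2 + 3s + 6.
Check: P(-1) = -5. ✓

P(s) = 6s^3 - 2s^2 + 3s + 6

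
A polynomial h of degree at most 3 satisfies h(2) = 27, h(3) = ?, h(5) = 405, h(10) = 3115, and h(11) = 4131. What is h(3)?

The 4 known points determine the degree-3 polynomial uniquely.
Write h(t) = at^3 + bt^2 + ct + d. Substituting each data point gives a linear system:
  8a + 4b + 2c + d = 27
  125a + 25b + 5c + d = 405
  1000a + 100b + 10c + d = 3115
  1331a + 121b + 11c + d = 4131
Solving the system yields a = 3, b = 1, c = 2, d = -5.
So h(t) = 3t^3 + t^2 + 2t - 5.
Then h(3) = 91.

91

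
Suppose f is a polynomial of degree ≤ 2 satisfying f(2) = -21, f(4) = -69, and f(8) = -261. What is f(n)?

f(n) = -4n^2 - 5

Using the Lagrange interpolation formula with nodes 2, 4, 8:
  L_0(n) = (n - 4)(n - 8) / 12
  L_1(n) = (n - 2)(n - 8) / -8
  L_2(n) = (n - 2)(n - 4) / 24
Then f(n) = -21·L_0(n) - 69·L_1(n) - 261·L_2(n).
Expanding and collecting terms gives f(n) = -4n² - 5.
Check: f(8) = -261. ✓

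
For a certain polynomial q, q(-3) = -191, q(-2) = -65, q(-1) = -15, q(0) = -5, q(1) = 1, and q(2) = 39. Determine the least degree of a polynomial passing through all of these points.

3

Forward differences of the values at u = -3, -2, -1, 0, 1, 2:
  q  : -191  -65  -15  -5  1  39
  Δ  : 126  50  10  6  38
  Δ^2: -76  -40  -4  32
  Δ^3: 36  36  36
  Δ^4: 0  0
  Δ^5: 0
The third differences are constant (36) and nonzero, while all higher differences vanish, so the minimal degree is 3.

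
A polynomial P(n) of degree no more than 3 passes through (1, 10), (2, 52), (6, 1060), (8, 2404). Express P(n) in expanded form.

Using the Lagrange interpolation formula with nodes 1, 2, 6, 8:
  L_0(n) = (n - 2)(n - 6)(n - 8) / -35
  L_1(n) = (n - 1)(n - 6)(n - 8) / 24
  L_2(n) = (n - 1)(n - 2)(n - 8) / -40
  L_3(n) = (n - 1)(n - 2)(n - 6) / 84
Then P(n) = 10·L_0(n) + 52·L_1(n) + 1060·L_2(n) + 2404·L_3(n).
Expanding and collecting terms gives P(n) = 4n^3 + 6n^2 - 4n + 4.
Check: P(6) = 1060. ✓

P(n) = 4n^3 + 6n^2 - 4n + 4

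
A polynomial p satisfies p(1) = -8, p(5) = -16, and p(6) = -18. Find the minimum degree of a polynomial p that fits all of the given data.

Divided differences on the nodes 1, 5, 6:
  order 0: -8  -16  -18
  order 1: -2  -2
  order 2: 0
The order-1 divided differences are all -2 (nonzero) and every higher order vanishes, so the data lies on a polynomial of degree exactly 1.

1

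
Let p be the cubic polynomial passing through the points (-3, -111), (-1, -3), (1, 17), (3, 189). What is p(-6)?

-963

Using the Lagrange interpolation formula with nodes -3, -1, 1, 3:
  L_0(t) = (t + 1)(t - 1)(t - 3) / -48
  L_1(t) = (t + 3)(t - 1)(t - 3) / 16
  L_2(t) = (t + 3)(t + 1)(t - 3) / -16
  L_3(t) = (t + 3)(t + 1)(t - 1) / 48
Then p(t) = -111·L_0(t) - 3·L_1(t) + 17·L_2(t) + 189·L_3(t).
Expanding and collecting terms gives p(t) = 5t^3 + 4t^2 + 5t + 3.
Evaluating at t = -6: p(-6) = -963.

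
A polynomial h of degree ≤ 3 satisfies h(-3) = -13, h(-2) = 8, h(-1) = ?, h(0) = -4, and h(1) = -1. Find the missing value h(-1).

5

The 4 known points determine the degree-3 polynomial uniquely.
Write h(n) = an^3 + bn^2 + cn + d. Substituting each data point gives a linear system:
  -27a + 9b - 3c + d = -13
  -8a + 4b - 2c + d = 8
  d = -4
  a + b + c + d = -1
Solving the system yields a = 3, b = 6, c = -6, d = -4.
So h(n) = 3n^3 + 6n^2 - 6n - 4.
Then h(-1) = 5.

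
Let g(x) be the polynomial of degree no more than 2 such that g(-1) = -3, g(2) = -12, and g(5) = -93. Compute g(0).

2

Using the Lagrange interpolation formula with nodes -1, 2, 5:
  L_0(x) = (x - 2)(x - 5) / 18
  L_1(x) = (x + 1)(x - 5) / -9
  L_2(x) = (x + 1)(x - 2) / 18
Then g(x) = -3·L_0(x) - 12·L_1(x) - 93·L_2(x).
Expanding and collecting terms gives g(x) = -4x² + x + 2.
Evaluating at x = 0: g(0) = 2.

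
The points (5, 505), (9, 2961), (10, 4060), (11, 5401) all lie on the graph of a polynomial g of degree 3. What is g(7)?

1393

Write g(s) = as^3 + bs^2 + cs + d. Substituting each data point gives a linear system:
  125a + 25b + 5c + d = 505
  729a + 81b + 9c + d = 2961
  1000a + 100b + 10c + d = 4060
  1331a + 121b + 11c + d = 5401
Solving the system yields a = 4, b = 1, c = -4, d = 0.
So g(s) = 4s³ + s² - 4s.
Then g(7) = 1393.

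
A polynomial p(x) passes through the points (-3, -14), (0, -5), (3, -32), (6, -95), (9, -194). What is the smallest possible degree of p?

Forward differences of the values at x = -3, 0, 3, 6, 9:
  p  : -14  -5  -32  -95  -194
  Δ  : 9  -27  -63  -99
  Δ^2: -36  -36  -36
  Δ^3: 0  0
  Δ^4: 0
The second differences are constant (-36) and nonzero, while all higher differences vanish, so the minimal degree is 2.

2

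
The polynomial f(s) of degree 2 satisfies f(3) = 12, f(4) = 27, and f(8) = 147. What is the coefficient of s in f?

Write f(s) = as^2 + bs + c. Substituting each data point gives a linear system:
  9a + 3b + c = 12
  16a + 4b + c = 27
  64a + 8b + c = 147
Solving the system yields a = 3, b = -6, c = 3.
So f(s) = 3s^2 - 6s + 3.
The coefficient of s is -6.

-6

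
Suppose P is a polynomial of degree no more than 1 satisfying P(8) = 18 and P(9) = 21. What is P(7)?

15

Write P(s) = as + b. Substituting each data point gives a linear system:
  8a + b = 18
  9a + b = 21
Solving the system yields a = 3, b = -6.
So P(s) = 3s - 6.
Then P(7) = 15.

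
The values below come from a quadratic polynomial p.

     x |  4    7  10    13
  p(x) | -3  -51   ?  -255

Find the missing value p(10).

-135

The 3 known points determine the degree-2 polynomial uniquely.
Write p(x) = ax^2 + bx + c. Substituting each data point gives a linear system:
  16a + 4b + c = -3
  49a + 7b + c = -51
  169a + 13b + c = -255
Solving the system yields a = -2, b = 6, c = 5.
So p(x) = -2x² + 6x + 5.
Then p(10) = -135.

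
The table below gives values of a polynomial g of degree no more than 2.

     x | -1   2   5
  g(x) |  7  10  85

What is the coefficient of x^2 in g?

4

Write g(x) = ax^2 + bx + c. Substituting each data point gives a linear system:
  a - b + c = 7
  4a + 2b + c = 10
  25a + 5b + c = 85
Solving the system yields a = 4, b = -3, c = 0.
So g(x) = 4x^2 - 3x.
The leading coefficient is 4.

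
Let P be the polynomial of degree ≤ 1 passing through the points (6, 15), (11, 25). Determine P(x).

Using the Lagrange interpolation formula with nodes 6, 11:
  L_0(x) = (x - 11) / -5
  L_1(x) = (x - 6) / 5
Then P(x) = 15·L_0(x) + 25·L_1(x).
Expanding and collecting terms gives P(x) = 2x + 3.
Check: P(6) = 15. ✓

P(x) = 2x + 3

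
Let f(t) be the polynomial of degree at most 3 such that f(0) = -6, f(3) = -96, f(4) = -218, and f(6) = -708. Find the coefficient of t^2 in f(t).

Write f(t) = at^3 + bt^2 + ct + d. Substituting each data point gives a linear system:
  d = -6
  27a + 9b + 3c + d = -96
  64a + 16b + 4c + d = -218
  216a + 36b + 6c + d = -708
Solving the system yields a = -3, b = -2, c = 3, d = -6.
So f(t) = -3t^3 - 2t^2 + 3t - 6.
The coefficient of t^2 is -2.

-2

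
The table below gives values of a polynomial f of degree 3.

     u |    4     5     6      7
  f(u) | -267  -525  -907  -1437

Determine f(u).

f(u) = -4u^3 - 2u^2 + 4u + 5

Write f(u) = au^3 + bu^2 + cu + d. Substituting each data point gives a linear system:
  64a + 16b + 4c + d = -267
  125a + 25b + 5c + d = -525
  216a + 36b + 6c + d = -907
  343a + 49b + 7c + d = -1437
Solving the system yields a = -4, b = -2, c = 4, d = 5.
So f(u) = -4u³ - 2u² + 4u + 5.
Check: f(7) = -1437. ✓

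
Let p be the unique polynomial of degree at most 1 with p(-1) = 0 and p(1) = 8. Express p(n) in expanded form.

p(n) = 4n + 4

Write p(n) = an + b. Substituting each data point gives a linear system:
  -a + b = 0
  a + b = 8
Solving the system yields a = 4, b = 4.
So p(n) = 4n + 4.
Check: p(1) = 8. ✓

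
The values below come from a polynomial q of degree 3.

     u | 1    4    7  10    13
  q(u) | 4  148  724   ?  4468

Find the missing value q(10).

The 4 known points determine the degree-3 polynomial uniquely.
Write q(u) = au^3 + bu^2 + cu + d. Substituting each data point gives a linear system:
  a + b + c + d = 4
  64a + 16b + 4c + d = 148
  343a + 49b + 7c + d = 724
  2197a + 169b + 13c + d = 4468
Solving the system yields a = 2, b = 0, c = 6, d = -4.
So q(u) = 2u^3 + 6u - 4.
Then q(10) = 2056.

2056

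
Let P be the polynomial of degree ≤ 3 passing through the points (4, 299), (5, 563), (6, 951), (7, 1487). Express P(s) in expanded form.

P(s) = 4s^3 + 2s^2 + 2s + 3

Using the Lagrange interpolation formula with nodes 4, 5, 6, 7:
  L_0(s) = (s - 5)(s - 6)(s - 7) / -6
  L_1(s) = (s - 4)(s - 6)(s - 7) / 2
  L_2(s) = (s - 4)(s - 5)(s - 7) / -2
  L_3(s) = (s - 4)(s - 5)(s - 6) / 6
Then P(s) = 299·L_0(s) + 563·L_1(s) + 951·L_2(s) + 1487·L_3(s).
Expanding and collecting terms gives P(s) = 4s³ + 2s² + 2s + 3.
Check: P(4) = 299. ✓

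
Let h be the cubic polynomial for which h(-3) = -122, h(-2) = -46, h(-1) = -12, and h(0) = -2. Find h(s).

h(s) = 3s^3 - 3s^2 + 4s - 2

Write h(s) = as^3 + bs^2 + cs + d. Substituting each data point gives a linear system:
  -27a + 9b - 3c + d = -122
  -8a + 4b - 2c + d = -46
  -a + b - c + d = -12
  d = -2
Solving the system yields a = 3, b = -3, c = 4, d = -2.
So h(s) = 3s^3 - 3s^2 + 4s - 2.
Check: h(-3) = -122. ✓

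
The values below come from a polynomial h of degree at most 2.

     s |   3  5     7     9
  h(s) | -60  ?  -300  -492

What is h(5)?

On equispaced nodes a degree-2 polynomial has vanishing third forward difference, so
  - h(3) + 3·h(5) - 3·h(7) + h(9) = 0.
Substituting the known values and solving for h(5):
  3·h(5) = -468
  h(5) = -156.

-156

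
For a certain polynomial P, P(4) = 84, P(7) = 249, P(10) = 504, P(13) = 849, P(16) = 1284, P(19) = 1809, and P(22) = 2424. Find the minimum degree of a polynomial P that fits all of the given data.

Forward differences of the values at s = 4, 7, 10, 13, 16, 19, 22:
  P  : 84  249  504  849  1284  1809  2424
  Δ  : 165  255  345  435  525  615
  Δ^2: 90  90  90  90  90
  Δ^3: 0  0  0  0
  Δ^4: 0  0  0
  Δ^5: 0  0
  Δ^6: 0
The second differences are constant (90) and nonzero, while all higher differences vanish, so the minimal degree is 2.

2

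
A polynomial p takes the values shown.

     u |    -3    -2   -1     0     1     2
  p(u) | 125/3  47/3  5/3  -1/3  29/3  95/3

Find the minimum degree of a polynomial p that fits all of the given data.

2

Forward differences of the values at u = -3, -2, -1, 0, 1, 2:
  p  : 125/3  47/3  5/3  -1/3  29/3  95/3
  Δ  : -26  -14  -2  10  22
  Δ^2: 12  12  12  12
  Δ^3: 0  0  0
  Δ^4: 0  0
  Δ^5: 0
The second differences are constant (12) and nonzero, while all higher differences vanish, so the minimal degree is 2.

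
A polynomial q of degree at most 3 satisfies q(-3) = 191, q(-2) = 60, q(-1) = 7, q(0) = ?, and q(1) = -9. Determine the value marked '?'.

On equispaced nodes a degree-3 polynomial has vanishing fourth forward difference, so
  q(-3) - 4·q(-2) + 6·q(-1) - 4·q(0) + q(1) = 0.
Substituting the known values and solving for q(0):
  -4·q(0) = 16
  q(0) = -4.

-4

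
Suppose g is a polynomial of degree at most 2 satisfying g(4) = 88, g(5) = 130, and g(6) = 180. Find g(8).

Write g(n) = an^2 + bn + c. Substituting each data point gives a linear system:
  16a + 4b + c = 88
  25a + 5b + c = 130
  36a + 6b + c = 180
Solving the system yields a = 4, b = 6, c = 0.
So g(n) = 4n² + 6n.
Then g(8) = 304.

304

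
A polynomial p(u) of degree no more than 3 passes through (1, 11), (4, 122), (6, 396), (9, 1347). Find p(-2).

Write p(u) = au^3 + bu^2 + cu + d. Substituting each data point gives a linear system:
  a + b + c + d = 11
  64a + 16b + 4c + d = 122
  216a + 36b + 6c + d = 396
  729a + 81b + 9c + d = 1347
Solving the system yields a = 2, b = -2, c = 5, d = 6.
So p(u) = 2u^3 - 2u^2 + 5u + 6.
Then p(-2) = -28.

-28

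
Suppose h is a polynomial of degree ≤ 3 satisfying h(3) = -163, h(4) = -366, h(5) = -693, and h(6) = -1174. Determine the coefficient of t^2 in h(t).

-2

Write h(t) = at^3 + bt^2 + ct + d. Substituting each data point gives a linear system:
  27a + 9b + 3c + d = -163
  64a + 16b + 4c + d = -366
  125a + 25b + 5c + d = -693
  216a + 36b + 6c + d = -1174
Solving the system yields a = -5, b = -2, c = -4, d = 2.
So h(t) = -5t³ - 2t² - 4t + 2.
The coefficient of t^2 is -2.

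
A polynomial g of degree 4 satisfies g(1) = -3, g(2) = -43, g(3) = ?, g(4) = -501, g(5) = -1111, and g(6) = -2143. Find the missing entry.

-181

On equispaced nodes a degree-4 polynomial has vanishing fifth forward difference, so
  - g(1) + 5·g(2) - 10·g(3) + 10·g(4) - 5·g(5) + g(6) = 0.
Substituting the known values and solving for g(3):
  -10·g(3) = 1810
  g(3) = -181.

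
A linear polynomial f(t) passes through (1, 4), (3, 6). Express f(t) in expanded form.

Write f(t) = at + b. Substituting each data point gives a linear system:
  a + b = 4
  3a + b = 6
Solving the system yields a = 1, b = 3.
So f(t) = t + 3.
Check: f(3) = 6. ✓

f(t) = t + 3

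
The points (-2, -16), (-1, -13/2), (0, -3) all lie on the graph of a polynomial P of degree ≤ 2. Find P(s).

P(s) = -3s^2 + (1/2)s - 3

Using the Lagrange interpolation formula with nodes -2, -1, 0:
  L_0(s) = (s + 1)s / 2
  L_1(s) = (s + 2)s / -1
  L_2(s) = (s + 2)(s + 1) / 2
Then P(s) = -16·L_0(s) - 13/2·L_1(s) - 3·L_2(s).
Expanding and collecting terms gives P(s) = -3s^2 + (1/2)s - 3.
Check: P(-2) = -16. ✓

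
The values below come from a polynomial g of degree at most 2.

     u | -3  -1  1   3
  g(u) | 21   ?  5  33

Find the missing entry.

1

The 3 known points determine the degree-2 polynomial uniquely.
Write g(u) = au^2 + bu + c. Substituting each data point gives a linear system:
  9a - 3b + c = 21
  a + b + c = 5
  9a + 3b + c = 33
Solving the system yields a = 3, b = 2, c = 0.
So g(u) = 3u^2 + 2u.
Then g(-1) = 1.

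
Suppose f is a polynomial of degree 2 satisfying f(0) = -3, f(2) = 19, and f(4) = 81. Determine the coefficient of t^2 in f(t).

5

Write f(t) = at^2 + bt + c. Substituting each data point gives a linear system:
  c = -3
  4a + 2b + c = 19
  16a + 4b + c = 81
Solving the system yields a = 5, b = 1, c = -3.
So f(t) = 5t² + t - 3.
The leading coefficient is 5.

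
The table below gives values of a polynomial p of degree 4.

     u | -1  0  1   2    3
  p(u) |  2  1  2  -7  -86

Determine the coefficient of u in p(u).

-2

Write p(u) = au^4 + bu^3 + cu^2 + du + e. Substituting each data point gives a linear system:
  a - b + c - d + e = 2
  e = 1
  a + b + c + d + e = 2
  16a + 8b + 4c + 2d + e = -7
  81a + 27b + 9c + 3d + e = -86
Solving the system yields a = -2, b = 2, c = 3, d = -2, e = 1.
So p(u) = -2u^4 + 2u^3 + 3u^2 - 2u + 1.
The coefficient of u is -2.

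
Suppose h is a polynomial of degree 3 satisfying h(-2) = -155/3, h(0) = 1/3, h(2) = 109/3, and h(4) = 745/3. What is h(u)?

Write h(u) = au^3 + bu^2 + cu + d. Substituting each data point gives a linear system:
  -8a + 4b - 2c + d = -155/3
  d = 1/3
  8a + 4b + 2c + d = 109/3
  64a + 16b + 4c + d = 745/3
Solving the system yields a = 4, b = -2, c = 6, d = 1/3.
So h(u) = 4u^3 - 2u^2 + 6u + 1/3.
Check: h(0) = 1/3. ✓

h(u) = 4u^3 - 2u^2 + 6u + 1/3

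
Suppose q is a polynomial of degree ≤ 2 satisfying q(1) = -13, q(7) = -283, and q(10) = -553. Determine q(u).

q(u) = -5u^2 - 5u - 3

Using the Lagrange interpolation formula with nodes 1, 7, 10:
  L_0(u) = (u - 7)(u - 10) / 54
  L_1(u) = (u - 1)(u - 10) / -18
  L_2(u) = (u - 1)(u - 7) / 27
Then q(u) = -13·L_0(u) - 283·L_1(u) - 553·L_2(u).
Expanding and collecting terms gives q(u) = -5u^2 - 5u - 3.
Check: q(1) = -13. ✓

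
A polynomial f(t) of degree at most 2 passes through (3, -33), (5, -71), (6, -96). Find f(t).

f(t) = -2t^2 - 3t - 6

Write f(t) = at^2 + bt + c. Substituting each data point gives a linear system:
  9a + 3b + c = -33
  25a + 5b + c = -71
  36a + 6b + c = -96
Solving the system yields a = -2, b = -3, c = -6.
So f(t) = -2t^2 - 3t - 6.
Check: f(5) = -71. ✓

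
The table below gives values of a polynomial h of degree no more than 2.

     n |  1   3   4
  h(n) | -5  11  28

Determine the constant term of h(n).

-4

Write h(n) = an^2 + bn + c. Substituting each data point gives a linear system:
  a + b + c = -5
  9a + 3b + c = 11
  16a + 4b + c = 28
Solving the system yields a = 3, b = -4, c = -4.
So h(n) = 3n^2 - 4n - 4.
The constant term is -4.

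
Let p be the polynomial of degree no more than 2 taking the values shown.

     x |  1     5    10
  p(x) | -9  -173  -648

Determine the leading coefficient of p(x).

Write p(x) = ax^2 + bx + c. Substituting each data point gives a linear system:
  a + b + c = -9
  25a + 5b + c = -173
  100a + 10b + c = -648
Solving the system yields a = -6, b = -5, c = 2.
So p(x) = -6x² - 5x + 2.
The leading coefficient is -6.

-6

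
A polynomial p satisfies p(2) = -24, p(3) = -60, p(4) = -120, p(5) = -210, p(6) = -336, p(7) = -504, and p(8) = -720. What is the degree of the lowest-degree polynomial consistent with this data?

3

Forward differences of the values at t = 2, 3, 4, 5, 6, 7, 8:
  p  : -24  -60  -120  -210  -336  -504  -720
  Δ  : -36  -60  -90  -126  -168  -216
  Δ^2: -24  -30  -36  -42  -48
  Δ^3: -6  -6  -6  -6
  Δ^4: 0  0  0
  Δ^5: 0  0
  Δ^6: 0
The third differences are constant (-6) and nonzero, while all higher differences vanish, so the minimal degree is 3.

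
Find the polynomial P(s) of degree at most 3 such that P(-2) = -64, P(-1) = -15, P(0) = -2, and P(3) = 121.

Using the Lagrange interpolation formula with nodes -2, -1, 0, 3:
  L_0(s) = (s + 1)s(s - 3) / -10
  L_1(s) = (s + 2)s(s - 3) / 4
  L_2(s) = (s + 2)(s + 1)(s - 3) / -6
  L_3(s) = (s + 2)(s + 1)s / 60
Then P(s) = -64·L_0(s) - 15·L_1(s) - 2·L_2(s) + 121·L_3(s).
Expanding and collecting terms gives P(s) = 5s^3 - 3s^2 + 5s - 2.
Check: P(3) = 121. ✓

P(s) = 5s^3 - 3s^2 + 5s - 2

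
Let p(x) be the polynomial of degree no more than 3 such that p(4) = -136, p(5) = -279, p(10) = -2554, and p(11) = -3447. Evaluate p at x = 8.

-1260

Write p(x) = ax^3 + bx^2 + cx + d. Substituting each data point gives a linear system:
  64a + 16b + 4c + d = -136
  125a + 25b + 5c + d = -279
  1000a + 100b + 10c + d = -2554
  1331a + 121b + 11c + d = -3447
Solving the system yields a = -3, b = 5, c = -5, d = -4.
So p(x) = -3x³ + 5x² - 5x - 4.
Then p(8) = -1260.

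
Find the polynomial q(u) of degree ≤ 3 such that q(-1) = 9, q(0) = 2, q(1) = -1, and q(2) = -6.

Write q(u) = au^3 + bu^2 + cu + d. Substituting each data point gives a linear system:
  -a + b - c + d = 9
  d = 2
  a + b + c + d = -1
  8a + 4b + 2c + d = -6
Solving the system yields a = -1, b = 2, c = -4, d = 2.
So q(u) = -u³ + 2u² - 4u + 2.
Check: q(-1) = 9. ✓

q(u) = -u^3 + 2u^2 - 4u + 2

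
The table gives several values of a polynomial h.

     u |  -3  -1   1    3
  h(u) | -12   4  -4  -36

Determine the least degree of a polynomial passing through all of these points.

2

Forward differences of the values at u = -3, -1, 1, 3:
  h  : -12  4  -4  -36
  Δ  : 16  -8  -32
  Δ^2: -24  -24
  Δ^3: 0
The second differences are constant (-24) and nonzero, while all higher differences vanish, so the minimal degree is 2.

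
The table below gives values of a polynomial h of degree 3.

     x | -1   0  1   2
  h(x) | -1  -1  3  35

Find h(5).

539

Using the Lagrange interpolation formula with nodes -1, 0, 1, 2:
  L_0(x) = x(x - 1)(x - 2) / -6
  L_1(x) = (x + 1)(x - 1)(x - 2) / 2
  L_2(x) = (x + 1)x(x - 2) / -2
  L_3(x) = (x + 1)x(x - 1) / 6
Then h(x) = -1·L_0(x) - 1·L_1(x) + 3·L_2(x) + 35·L_3(x).
Expanding and collecting terms gives h(x) = 4x^3 + 2x^2 - 2x - 1.
Evaluating at x = 5: h(5) = 539.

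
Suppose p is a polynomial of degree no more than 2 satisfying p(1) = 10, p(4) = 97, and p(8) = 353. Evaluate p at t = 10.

541

Using the Lagrange interpolation formula with nodes 1, 4, 8:
  L_0(t) = (t - 4)(t - 8) / 21
  L_1(t) = (t - 1)(t - 8) / -12
  L_2(t) = (t - 1)(t - 4) / 28
Then p(t) = 10·L_0(t) + 97·L_1(t) + 353·L_2(t).
Expanding and collecting terms gives p(t) = 5t^2 + 4t + 1.
Evaluating at t = 10: p(10) = 541.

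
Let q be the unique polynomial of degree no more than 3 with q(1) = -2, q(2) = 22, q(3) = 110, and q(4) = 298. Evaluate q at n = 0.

2

Using the Lagrange interpolation formula with nodes 1, 2, 3, 4:
  L_0(n) = (n - 2)(n - 3)(n - 4) / -6
  L_1(n) = (n - 1)(n - 3)(n - 4) / 2
  L_2(n) = (n - 1)(n - 2)(n - 4) / -2
  L_3(n) = (n - 1)(n - 2)(n - 3) / 6
Then q(n) = -2·L_0(n) + 22·L_1(n) + 110·L_2(n) + 298·L_3(n).
Expanding and collecting terms gives q(n) = 6n^3 - 4n^2 - 6n + 2.
Evaluating at n = 0: q(0) = 2.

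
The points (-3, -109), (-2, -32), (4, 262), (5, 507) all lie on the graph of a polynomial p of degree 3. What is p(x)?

p(x) = 4x^3 + x + 2

Using the Lagrange interpolation formula with nodes -3, -2, 4, 5:
  L_0(x) = (x + 2)(x - 4)(x - 5) / -56
  L_1(x) = (x + 3)(x - 4)(x - 5) / 42
  L_2(x) = (x + 3)(x + 2)(x - 5) / -42
  L_3(x) = (x + 3)(x + 2)(x - 4) / 56
Then p(x) = -109·L_0(x) - 32·L_1(x) + 262·L_2(x) + 507·L_3(x).
Expanding and collecting terms gives p(x) = 4x^3 + x + 2.
Check: p(-3) = -109. ✓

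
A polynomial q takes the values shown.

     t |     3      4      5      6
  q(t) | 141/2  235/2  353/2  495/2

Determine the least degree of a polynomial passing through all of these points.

Forward differences of the values at t = 3, 4, 5, 6:
  q  : 141/2  235/2  353/2  495/2
  Δ  : 47  59  71
  Δ^2: 12  12
  Δ^3: 0
The second differences are constant (12) and nonzero, while all higher differences vanish, so the minimal degree is 2.

2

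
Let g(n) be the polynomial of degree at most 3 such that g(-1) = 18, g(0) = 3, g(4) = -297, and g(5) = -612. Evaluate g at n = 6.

Write g(n) = an^3 + bn^2 + cn + d. Substituting each data point gives a linear system:
  -a + b - c + d = 18
  d = 3
  64a + 16b + 4c + d = -297
  125a + 25b + 5c + d = -612
Solving the system yields a = -6, b = 6, c = -3, d = 3.
So g(n) = -6n^3 + 6n^2 - 3n + 3.
Then g(6) = -1095.

-1095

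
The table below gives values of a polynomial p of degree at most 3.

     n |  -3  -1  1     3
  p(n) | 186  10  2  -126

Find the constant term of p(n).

Write p(n) = an^3 + bn^2 + cn + d. Substituting each data point gives a linear system:
  -27a + 9b - 3c + d = 186
  -a + b - c + d = 10
  a + b + c + d = 2
  27a + 9b + 3c + d = -126
Solving the system yields a = -6, b = 3, c = 2, d = 3.
So p(n) = -6n^3 + 3n^2 + 2n + 3.
The constant term is 3.

3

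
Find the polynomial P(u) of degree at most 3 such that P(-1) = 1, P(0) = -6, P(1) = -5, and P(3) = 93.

P(u) = 3u^3 + 4u^2 - 6u - 6

Using the Lagrange interpolation formula with nodes -1, 0, 1, 3:
  L_0(u) = u(u - 1)(u - 3) / -8
  L_1(u) = (u + 1)(u - 1)(u - 3) / 3
  L_2(u) = (u + 1)u(u - 3) / -4
  L_3(u) = (u + 1)u(u - 1) / 24
Then P(u) = 1·L_0(u) - 6·L_1(u) - 5·L_2(u) + 93·L_3(u).
Expanding and collecting terms gives P(u) = 3u^3 + 4u^2 - 6u - 6.
Check: P(3) = 93. ✓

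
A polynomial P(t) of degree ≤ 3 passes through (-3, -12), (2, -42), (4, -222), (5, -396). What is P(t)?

Write P(t) = at^3 + bt^2 + ct + d. Substituting each data point gives a linear system:
  -27a + 9b - 3c + d = -12
  8a + 4b + 2c + d = -42
  64a + 16b + 4c + d = -222
  125a + 25b + 5c + d = -396
Solving the system yields a = -2, b = -6, c = 2, d = -6.
So P(t) = -2t^3 - 6t^2 + 2t - 6.
Check: P(4) = -222. ✓

P(t) = -2t^3 - 6t^2 + 2t - 6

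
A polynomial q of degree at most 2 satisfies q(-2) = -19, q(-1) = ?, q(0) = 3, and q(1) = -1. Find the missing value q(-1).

The 3 known points determine the degree-2 polynomial uniquely.
Write q(x) = ax^2 + bx + c. Substituting each data point gives a linear system:
  4a - 2b + c = -19
  c = 3
  a + b + c = -1
Solving the system yields a = -5, b = 1, c = 3.
So q(x) = -5x^2 + x + 3.
Then q(-1) = -3.

-3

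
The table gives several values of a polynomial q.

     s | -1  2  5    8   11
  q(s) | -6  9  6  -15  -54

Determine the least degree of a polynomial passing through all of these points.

2

Forward differences of the values at s = -1, 2, 5, 8, 11:
  q  : -6  9  6  -15  -54
  Δ  : 15  -3  -21  -39
  Δ^2: -18  -18  -18
  Δ^3: 0  0
  Δ^4: 0
The second differences are constant (-18) and nonzero, while all higher differences vanish, so the minimal degree is 2.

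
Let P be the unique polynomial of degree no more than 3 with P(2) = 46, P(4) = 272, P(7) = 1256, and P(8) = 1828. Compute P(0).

Write P(t) = at^3 + bt^2 + ct + d. Substituting each data point gives a linear system:
  8a + 4b + 2c + d = 46
  64a + 16b + 4c + d = 272
  343a + 49b + 7c + d = 1256
  512a + 64b + 8c + d = 1828
Solving the system yields a = 3, b = 4, c = 5, d = -4.
So P(t) = 3t^3 + 4t^2 + 5t - 4.
Then P(0) = -4.

-4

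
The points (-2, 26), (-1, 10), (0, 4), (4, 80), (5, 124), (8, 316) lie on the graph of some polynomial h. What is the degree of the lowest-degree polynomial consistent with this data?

2

Divided differences on the nodes -2, -1, 0, 4, 5, 8:
  order 0: 26  10  4  80  124  316
  order 1: -16  -6  19  44  64
  order 2: 5  5  5  5
  order 3: 0  0  0
  order 4: 0  0
  order 5: 0
The order-2 divided differences are all 5 (nonzero) and every higher order vanishes, so the data lies on a polynomial of degree exactly 2.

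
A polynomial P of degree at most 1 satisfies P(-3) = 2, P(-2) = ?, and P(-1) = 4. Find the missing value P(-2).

3

The 2 known points determine the degree-1 polynomial uniquely.
Write P(n) = an + b. Substituting each data point gives a linear system:
  -3a + b = 2
  -a + b = 4
Solving the system yields a = 1, b = 5.
So P(n) = n + 5.
Then P(-2) = 3.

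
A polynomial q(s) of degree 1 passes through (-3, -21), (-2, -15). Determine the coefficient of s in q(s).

6

Write q(s) = as + b. Substituting each data point gives a linear system:
  -3a + b = -21
  -2a + b = -15
Solving the system yields a = 6, b = -3.
So q(s) = 6s - 3.
The leading coefficient is 6.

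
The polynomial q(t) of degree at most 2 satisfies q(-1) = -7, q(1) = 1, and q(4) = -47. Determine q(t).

Write q(t) = at^2 + bt + c. Substituting each data point gives a linear system:
  a - b + c = -7
  a + b + c = 1
  16a + 4b + c = -47
Solving the system yields a = -4, b = 4, c = 1.
So q(t) = -4t^2 + 4t + 1.
Check: q(-1) = -7. ✓

q(t) = -4t^2 + 4t + 1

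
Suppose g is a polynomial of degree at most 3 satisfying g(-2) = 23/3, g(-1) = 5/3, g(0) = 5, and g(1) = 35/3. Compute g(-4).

215/3

Write g(n) = an^3 + bn^2 + cn + d. Substituting each data point gives a linear system:
  -8a + 4b - 2c + d = 23/3
  -a + b - c + d = 5/3
  d = 5
  a + b + c + d = 35/3
Solving the system yields a = -1, b = 5/3, c = 6, d = 5.
So g(n) = -n^3 + (5/3)n^2 + 6n + 5.
Then g(-4) = 215/3.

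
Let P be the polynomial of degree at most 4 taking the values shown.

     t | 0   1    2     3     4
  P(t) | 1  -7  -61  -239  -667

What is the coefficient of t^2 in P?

-6

Write P(t) = at^4 + bt^3 + ct^2 + dt + e. Substituting each data point gives a linear system:
  e = 1
  a + b + c + d + e = -7
  16a + 8b + 4c + 2d + e = -61
  81a + 27b + 9c + 3d + e = -239
  256a + 64b + 16c + 4d + e = -667
Solving the system yields a = -2, b = -1, c = -6, d = 1, e = 1.
So P(t) = -2t^4 - t^3 - 6t^2 + t + 1.
The coefficient of t^2 is -6.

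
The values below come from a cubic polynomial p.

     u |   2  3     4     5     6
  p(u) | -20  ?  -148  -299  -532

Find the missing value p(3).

-61

The 4 known points determine the degree-3 polynomial uniquely.
Write p(u) = au^3 + bu^2 + cu + d. Substituting each data point gives a linear system:
  8a + 4b + 2c + d = -20
  64a + 16b + 4c + d = -148
  125a + 25b + 5c + d = -299
  216a + 36b + 6c + d = -532
Solving the system yields a = -3, b = 4, c = -4, d = -4.
So p(u) = -3u^3 + 4u^2 - 4u - 4.
Then p(3) = -61.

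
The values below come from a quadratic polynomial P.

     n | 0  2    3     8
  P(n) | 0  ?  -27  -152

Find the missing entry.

-14

The 3 known points determine the degree-2 polynomial uniquely.
Write P(n) = an^2 + bn + c. Substituting each data point gives a linear system:
  c = 0
  9a + 3b + c = -27
  64a + 8b + c = -152
Solving the system yields a = -2, b = -3, c = 0.
So P(n) = -2n^2 - 3n.
Then P(2) = -14.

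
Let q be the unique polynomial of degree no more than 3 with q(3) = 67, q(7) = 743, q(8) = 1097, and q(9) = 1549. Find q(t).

q(t) = 2t^3 + t^2 + t + 1

Write q(t) = at^3 + bt^2 + ct + d. Substituting each data point gives a linear system:
  27a + 9b + 3c + d = 67
  343a + 49b + 7c + d = 743
  512a + 64b + 8c + d = 1097
  729a + 81b + 9c + d = 1549
Solving the system yields a = 2, b = 1, c = 1, d = 1.
So q(t) = 2t^3 + t^2 + t + 1.
Check: q(7) = 743. ✓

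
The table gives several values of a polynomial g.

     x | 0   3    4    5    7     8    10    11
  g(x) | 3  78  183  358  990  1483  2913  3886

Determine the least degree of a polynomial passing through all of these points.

3

Divided differences on the nodes 0, 3, 4, 5, 7, 8, 10, 11:
  order 0: 3  78  183  358  990  1483  2913  3886
  order 1: 25  105  175  316  493  715  973
  order 2: 20  35  47  59  74  86
  order 3: 3  3  3  3  3
  order 4: 0  0  0  0
  order 5: 0  0  0
  order 6: 0  0
  order 7: 0
The order-3 divided differences are all 3 (nonzero) and every higher order vanishes, so the data lies on a polynomial of degree exactly 3.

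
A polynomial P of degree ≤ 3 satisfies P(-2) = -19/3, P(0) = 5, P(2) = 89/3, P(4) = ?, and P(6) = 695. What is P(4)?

635/3

The 4 known points determine the degree-3 polynomial uniquely.
Write P(n) = an^3 + bn^2 + cn + d. Substituting each data point gives a linear system:
  -8a + 4b - 2c + d = -19/3
  d = 5
  8a + 4b + 2c + d = 89/3
  216a + 36b + 6c + d = 695
Solving the system yields a = 3, b = 5/3, c = -3, d = 5.
So P(n) = 3n^3 + (5/3)n^2 - 3n + 5.
Then P(4) = 635/3.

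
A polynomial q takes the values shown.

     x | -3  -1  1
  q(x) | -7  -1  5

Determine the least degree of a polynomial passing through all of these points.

1

Forward differences of the values at x = -3, -1, 1:
  q  : -7  -1  5
  Δ  : 6  6
  Δ^2: 0
The first differences are constant (6) and nonzero, while all higher differences vanish, so the minimal degree is 1.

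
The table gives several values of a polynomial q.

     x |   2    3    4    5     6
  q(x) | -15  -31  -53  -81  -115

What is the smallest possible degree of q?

Forward differences of the values at x = 2, 3, 4, 5, 6:
  q  : -15  -31  -53  -81  -115
  Δ  : -16  -22  -28  -34
  Δ^2: -6  -6  -6
  Δ^3: 0  0
  Δ^4: 0
The second differences are constant (-6) and nonzero, while all higher differences vanish, so the minimal degree is 2.

2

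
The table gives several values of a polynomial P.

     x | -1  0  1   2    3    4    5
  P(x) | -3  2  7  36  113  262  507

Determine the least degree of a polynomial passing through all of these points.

3

Forward differences of the values at x = -1, 0, 1, 2, 3, 4, 5:
  P  : -3  2  7  36  113  262  507
  Δ  : 5  5  29  77  149  245
  Δ^2: 0  24  48  72  96
  Δ^3: 24  24  24  24
  Δ^4: 0  0  0
  Δ^5: 0  0
  Δ^6: 0
The third differences are constant (24) and nonzero, while all higher differences vanish, so the minimal degree is 3.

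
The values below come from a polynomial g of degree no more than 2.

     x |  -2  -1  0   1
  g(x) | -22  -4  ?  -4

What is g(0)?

The 3 known points determine the degree-2 polynomial uniquely.
Write g(x) = ax^2 + bx + c. Substituting each data point gives a linear system:
  4a - 2b + c = -22
  a - b + c = -4
  a + b + c = -4
Solving the system yields a = -6, b = 0, c = 2.
So g(x) = -6x^2 + 2.
Then g(0) = 2.

2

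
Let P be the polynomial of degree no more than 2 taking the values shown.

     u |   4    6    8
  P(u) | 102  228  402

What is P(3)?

Using the Lagrange interpolation formula with nodes 4, 6, 8:
  L_0(u) = (u - 6)(u - 8) / 8
  L_1(u) = (u - 4)(u - 8) / -4
  L_2(u) = (u - 4)(u - 6) / 8
Then P(u) = 102·L_0(u) + 228·L_1(u) + 402·L_2(u).
Expanding and collecting terms gives P(u) = 6u² + 3u - 6.
Evaluating at u = 3: P(3) = 57.

57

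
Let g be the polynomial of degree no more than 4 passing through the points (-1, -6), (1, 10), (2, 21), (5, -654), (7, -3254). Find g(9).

Using the Lagrange interpolation formula with nodes -1, 1, 2, 5, 7:
  L_0(u) = (u - 1)(u - 2)(u - 5)(u - 7) / 288
  L_1(u) = (u + 1)(u - 2)(u - 5)(u - 7) / -48
  L_2(u) = (u + 1)(u - 1)(u - 5)(u - 7) / 45
  L_3(u) = (u + 1)(u - 1)(u - 2)(u - 7) / -144
  L_4(u) = (u + 1)(u - 1)(u - 2)(u - 5) / 480
Then g(u) = -6·L_0(u) + 10·L_1(u) + 21·L_2(u) - 654·L_3(u) - 3254·L_4(u).
Expanding and collecting terms gives g(u) = -2u⁴ + 4u³ + 3u² + 4u + 1.
Evaluating at u = 9: g(9) = -9926.

-9926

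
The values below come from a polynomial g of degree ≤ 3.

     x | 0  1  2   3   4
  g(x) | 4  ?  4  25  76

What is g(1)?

On equispaced nodes a degree-3 polynomial has vanishing fourth forward difference, so
  g(0) - 4·g(1) + 6·g(2) - 4·g(3) + g(4) = 0.
Substituting the known values and solving for g(1):
  -4·g(1) = -4
  g(1) = 1.

1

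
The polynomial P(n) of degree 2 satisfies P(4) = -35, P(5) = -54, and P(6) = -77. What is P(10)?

-209

Write P(n) = an^2 + bn + c. Substituting each data point gives a linear system:
  16a + 4b + c = -35
  25a + 5b + c = -54
  36a + 6b + c = -77
Solving the system yields a = -2, b = -1, c = 1.
So P(n) = -2n^2 - n + 1.
Then P(10) = -209.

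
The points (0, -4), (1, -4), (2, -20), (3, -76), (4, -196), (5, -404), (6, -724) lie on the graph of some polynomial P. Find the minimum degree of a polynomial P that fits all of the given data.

3

Forward differences of the values at u = 0, 1, 2, 3, 4, 5, 6:
  P  : -4  -4  -20  -76  -196  -404  -724
  Δ  : 0  -16  -56  -120  -208  -320
  Δ^2: -16  -40  -64  -88  -112
  Δ^3: -24  -24  -24  -24
  Δ^4: 0  0  0
  Δ^5: 0  0
  Δ^6: 0
The third differences are constant (-24) and nonzero, while all higher differences vanish, so the minimal degree is 3.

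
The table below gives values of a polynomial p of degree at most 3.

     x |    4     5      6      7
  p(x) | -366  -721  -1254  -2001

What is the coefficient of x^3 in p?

Write p(x) = ax^3 + bx^2 + cx + d. Substituting each data point gives a linear system:
  64a + 16b + 4c + d = -366
  125a + 25b + 5c + d = -721
  216a + 36b + 6c + d = -1254
  343a + 49b + 7c + d = -2001
Solving the system yields a = -6, b = 1, c = 2, d = -6.
So p(x) = -6x^3 + x^2 + 2x - 6.
The leading coefficient is -6.

-6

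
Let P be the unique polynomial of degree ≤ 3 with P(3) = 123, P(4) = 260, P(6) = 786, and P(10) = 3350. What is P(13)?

7163

Using the Lagrange interpolation formula with nodes 3, 4, 6, 10:
  L_0(s) = (s - 4)(s - 6)(s - 10) / -21
  L_1(s) = (s - 3)(s - 6)(s - 10) / 12
  L_2(s) = (s - 3)(s - 4)(s - 10) / -24
  L_3(s) = (s - 3)(s - 4)(s - 6) / 168
Then P(s) = 123·L_0(s) + 260·L_1(s) + 786·L_2(s) + 3350·L_3(s).
Expanding and collecting terms gives P(s) = 3s^3 + 3s^2 + 5s.
Evaluating at s = 13: P(13) = 7163.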